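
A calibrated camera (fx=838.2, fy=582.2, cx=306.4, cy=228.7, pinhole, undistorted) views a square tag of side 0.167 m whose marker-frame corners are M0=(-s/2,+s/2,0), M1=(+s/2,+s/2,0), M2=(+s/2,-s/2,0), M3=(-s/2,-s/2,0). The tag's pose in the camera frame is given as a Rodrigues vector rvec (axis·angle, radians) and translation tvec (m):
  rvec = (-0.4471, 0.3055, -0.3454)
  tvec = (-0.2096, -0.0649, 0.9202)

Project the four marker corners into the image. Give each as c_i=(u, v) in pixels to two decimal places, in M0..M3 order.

c0=(60.98, 253.40) c1=(196.44, 210.71) c2=(167.49, 124.88) c3=(43.90, 167.24)

Intrinsics K: fx=838.2, fy=582.2, cx=306.4, cy=228.7
Marker side s = 0.167 m; corners in marker frame (Z=0):
  M0 = (-0.0835, +0.0835, 0)
  M1 = (+0.0835, +0.0835, 0)
  M2 = (+0.0835, -0.0835, 0)
  M3 = (-0.0835, -0.0835, 0)
rvec = (-0.4471, 0.3055, -0.3454), |rvec| = θ = 0.64228 rad = 36.800°
Rodrigues: sinθ=0.59903, 1−cosθ=0.19927; R = I + sinθ·[k]× + (1−cosθ)·[k]×²:
    [+0.89729 +0.25616 +0.35952]
    [-0.38812 +0.84581 +0.36602]
    [-0.21033 -0.46796 +0.85836]
t = (-0.2096, -0.0649, 0.9202) m
M0: Pc = R·M0+t = (-0.26313, +0.03813, +0.89869); u = 838.2·(-0.26313)/0.89869 + 306.4 = 60.9763, v = 582.2·(+0.03813)/0.89869 + 228.7 = 253.4038
M1: Pc = R·M1+t = (-0.11329, -0.02668, +0.86356); u = 838.2·(-0.11329)/0.86356 + 306.4 = 196.4401, v = 582.2·(-0.02668)/0.86356 + 228.7 = 210.7112
M2: Pc = R·M2+t = (-0.15607, -0.16793, +0.94171); u = 838.2·(-0.15607)/0.94171 + 306.4 = 167.4890, v = 582.2·(-0.16793)/0.94171 + 228.7 = 124.8778
M3: Pc = R·M3+t = (-0.30591, -0.10312, +0.97684); u = 838.2·(-0.30591)/0.97684 + 306.4 = 43.9036, v = 582.2·(-0.10312)/0.97684 + 228.7 = 167.2413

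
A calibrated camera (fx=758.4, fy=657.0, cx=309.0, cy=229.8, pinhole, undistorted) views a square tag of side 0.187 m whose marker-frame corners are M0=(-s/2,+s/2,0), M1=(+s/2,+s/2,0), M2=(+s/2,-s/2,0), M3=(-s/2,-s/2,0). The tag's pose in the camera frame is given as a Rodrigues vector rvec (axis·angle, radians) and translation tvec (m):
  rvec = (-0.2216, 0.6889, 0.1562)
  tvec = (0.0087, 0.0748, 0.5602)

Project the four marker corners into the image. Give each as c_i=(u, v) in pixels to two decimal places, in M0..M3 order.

c0=(205.64, 401.57) c1=(402.33, 461.70) c2=(456.60, 218.39) c3=(258.33, 207.12)

Intrinsics K: fx=758.4, fy=657.0, cx=309.0, cy=229.8
Marker side s = 0.187 m; corners in marker frame (Z=0):
  M0 = (-0.0935, +0.0935, 0)
  M1 = (+0.0935, +0.0935, 0)
  M2 = (+0.0935, -0.0935, 0)
  M3 = (-0.0935, -0.0935, 0)
rvec = (-0.2216, 0.6889, 0.1562), |rvec| = θ = 0.74033 rad = 42.418°
Rodrigues: sinθ=0.67453, 1−cosθ=0.26175; R = I + sinθ·[k]× + (1−cosθ)·[k]×²:
    [+0.76170 -0.21522 +0.61114]
    [+0.06941 +0.96490 +0.25329]
    [-0.64420 -0.15051 +0.74990]
t = (0.0087, 0.0748, 0.5602) m
M0: Pc = R·M0+t = (-0.08264, +0.15853, +0.60636); u = 758.4·(-0.08264)/0.60636 + 309.0 = 205.6358, v = 657.0·(+0.15853)/0.60636 + 229.8 = 401.5673
M1: Pc = R·M1+t = (+0.05980, +0.17151, +0.48589); u = 758.4·(+0.05980)/0.48589 + 309.0 = 402.3306, v = 657.0·(+0.17151)/0.48589 + 229.8 = 461.7036
M2: Pc = R·M2+t = (+0.10004, -0.00893, +0.51404); u = 758.4·(+0.10004)/0.51404 + 309.0 = 456.5995, v = 657.0·(-0.00893)/0.51404 + 229.8 = 218.3892
M3: Pc = R·M3+t = (-0.04240, -0.02191, +0.63451); u = 758.4·(-0.04240)/0.63451 + 309.0 = 258.3266, v = 657.0·(-0.02191)/0.63451 + 229.8 = 207.1157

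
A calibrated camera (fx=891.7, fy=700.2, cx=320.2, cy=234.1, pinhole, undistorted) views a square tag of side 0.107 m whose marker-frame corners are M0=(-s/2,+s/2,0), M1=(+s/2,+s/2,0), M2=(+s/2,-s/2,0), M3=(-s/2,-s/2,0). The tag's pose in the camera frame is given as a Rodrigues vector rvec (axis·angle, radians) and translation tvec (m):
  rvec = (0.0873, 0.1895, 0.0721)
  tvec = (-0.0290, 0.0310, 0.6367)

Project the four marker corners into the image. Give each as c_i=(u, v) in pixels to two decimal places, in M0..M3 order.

Intrinsics K: fx=891.7, fy=700.2, cx=320.2, cy=234.1
Marker side s = 0.107 m; corners in marker frame (Z=0):
  M0 = (-0.0535, +0.0535, 0)
  M1 = (+0.0535, +0.0535, 0)
  M2 = (+0.0535, -0.0535, 0)
  M3 = (-0.0535, -0.0535, 0)
rvec = (0.0873, 0.1895, 0.0721), |rvec| = θ = 0.22075 rad = 12.648°
Rodrigues: sinθ=0.21896, 1−cosθ=0.02427; R = I + sinθ·[k]× + (1−cosθ)·[k]×²:
    [+0.97953 -0.06328 +0.19110]
    [+0.07975 +0.99362 -0.07979]
    [-0.18483 +0.09340 +0.97832]
t = (-0.0290, 0.0310, 0.6367) m
M0: Pc = R·M0+t = (-0.08479, +0.07989, +0.65159); u = 891.7·(-0.08479)/0.65159 + 320.2 = 204.1639, v = 700.2·(+0.07989)/0.65159 + 234.1 = 319.9524
M1: Pc = R·M1+t = (+0.02002, +0.08843, +0.63181); u = 891.7·(+0.02002)/0.63181 + 320.2 = 348.4544, v = 700.2·(+0.08843)/0.63181 + 234.1 = 332.0971
M2: Pc = R·M2+t = (+0.02679, -0.01789, +0.62181); u = 891.7·(+0.02679)/0.62181 + 320.2 = 358.6178, v = 700.2·(-0.01789)/0.62181 + 234.1 = 213.9530
M3: Pc = R·M3+t = (-0.07802, -0.02643, +0.64159); u = 891.7·(-0.07802)/0.64159 + 320.2 = 211.7667, v = 700.2·(-0.02643)/0.64159 + 234.1 = 205.2608

c0=(204.16, 319.95) c1=(348.45, 332.10) c2=(358.62, 213.95) c3=(211.77, 205.26)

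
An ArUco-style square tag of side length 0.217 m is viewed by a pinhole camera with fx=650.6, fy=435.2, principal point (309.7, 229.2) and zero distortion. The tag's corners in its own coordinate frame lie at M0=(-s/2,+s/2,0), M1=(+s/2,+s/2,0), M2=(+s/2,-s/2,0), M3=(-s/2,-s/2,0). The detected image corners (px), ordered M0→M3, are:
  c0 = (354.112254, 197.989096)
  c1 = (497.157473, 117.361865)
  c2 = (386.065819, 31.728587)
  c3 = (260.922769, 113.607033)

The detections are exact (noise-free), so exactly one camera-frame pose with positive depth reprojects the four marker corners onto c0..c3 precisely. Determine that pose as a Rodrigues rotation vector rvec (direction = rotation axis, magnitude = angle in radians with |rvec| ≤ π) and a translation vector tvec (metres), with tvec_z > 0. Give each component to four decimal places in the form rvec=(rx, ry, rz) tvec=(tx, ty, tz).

Intrinsics K: fx=650.6, fy=435.2, cx=309.7, cy=229.2
Marker side s = 0.217 m; corners in marker frame (Z=0):
  M0 = (-0.1085, +0.1085, 0)
  M1 = (+0.1085, +0.1085, 0)
  M2 = (+0.1085, -0.1085, 0)
  M3 = (-0.1085, -0.1085, 0)
Detected image corners:
  c0 = (354.112254, 197.989096) px
  c1 = (497.157473, 117.361865) px
  c2 = (386.065819, 31.728587) px
  c3 = (260.922769, 113.607033) px
Planar DLT: solve 8×8 A·h = b for H (H[2,2]=1):
  H  [+474.32070 +346.84079 +369.99643]
  H  [-418.25216 +354.06149 +115.34070]
  H  [-0.37955 -0.32612 +1.00000]
B = K⁻¹H; ‖b₁‖=1.245403, ‖b₂‖=1.245403; λ = 2/(‖b₁‖+‖b₂‖) = 0.802953, sign → tz>0 ⇒ λ=+0.802953
r₁ = λ·B[:,0] = (+0.73047,-0.61118,-0.30476); r₂ = λ·B[:,1] = (+0.55271,+0.79116,-0.26186)
r₃ = r₁×r₂ = (+0.40116,+0.02284,+0.91572); SVD([r₁ r₂ r₃]) → R = UVᵀ:
  R  [+0.73047 +0.55271 +0.40116]
  R  [-0.61118 +0.79116 +0.02284]
  R  [-0.30476 -0.26186 +0.91572]
t = (+0.07442, -0.21007, +0.80295) m
tr R = 2.437351; θ = arccos((tr R − 1)/2) = 0.768901 rad = 44.055°
axis k = ((R−Rᵀ)₃₂, (R−Rᵀ)₁₃, (R−Rᵀ)₂₁) / (2 sinθ) = (-0.204717, +0.507601, -0.836918)
rvec = θ·k = (-0.157407, +0.390295, -0.643507)

rvec=(-0.1574, 0.3903, -0.6435) tvec=(0.0744, -0.2101, 0.8030)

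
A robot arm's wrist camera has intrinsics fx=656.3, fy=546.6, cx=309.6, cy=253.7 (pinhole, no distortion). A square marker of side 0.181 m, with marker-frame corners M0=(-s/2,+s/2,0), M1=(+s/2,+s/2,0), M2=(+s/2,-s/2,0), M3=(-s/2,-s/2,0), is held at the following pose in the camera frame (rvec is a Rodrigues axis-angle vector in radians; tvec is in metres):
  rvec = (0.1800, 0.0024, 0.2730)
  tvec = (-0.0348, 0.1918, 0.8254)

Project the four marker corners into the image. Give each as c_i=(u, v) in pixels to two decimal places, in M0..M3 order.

c0=(195.29, 418.58) c1=(331.47, 449.28) c2=(371.57, 341.54) c3=(230.18, 309.08)

Intrinsics K: fx=656.3, fy=546.6, cx=309.6, cy=253.7
Marker side s = 0.181 m; corners in marker frame (Z=0):
  M0 = (-0.0905, +0.0905, 0)
  M1 = (+0.0905, +0.0905, 0)
  M2 = (+0.0905, -0.0905, 0)
  M3 = (-0.0905, -0.0905, 0)
rvec = (0.1800, 0.0024, 0.2730), |rvec| = θ = 0.32701 rad = 18.736°
Rodrigues: sinθ=0.32121, 1−cosθ=0.05299; R = I + sinθ·[k]× + (1−cosθ)·[k]×²:
    [+0.96306 -0.26795 +0.02671]
    [+0.26837 +0.94701 -0.17648]
    [+0.02199 +0.17713 +0.98394]
t = (-0.0348, 0.1918, 0.8254) m
M0: Pc = R·M0+t = (-0.14621, +0.25322, +0.83944); u = 656.3·(-0.14621)/0.83944 + 309.6 = 195.2914, v = 546.6·(+0.25322)/0.83944 + 253.7 = 418.5815
M1: Pc = R·M1+t = (+0.02811, +0.30179, +0.84342); u = 656.3·(+0.02811)/0.84342 + 309.6 = 331.4721, v = 546.6·(+0.30179)/0.84342 + 253.7 = 449.2840
M2: Pc = R·M2+t = (+0.07661, +0.13038, +0.81136); u = 656.3·(+0.07661)/0.81136 + 309.6 = 371.5661, v = 546.6·(+0.13038)/0.81136 + 253.7 = 341.5372
M3: Pc = R·M3+t = (-0.09771, +0.08181, +0.80738); u = 656.3·(-0.09771)/0.80738 + 309.6 = 230.1753, v = 546.6·(+0.08181)/0.80738 + 253.7 = 309.0843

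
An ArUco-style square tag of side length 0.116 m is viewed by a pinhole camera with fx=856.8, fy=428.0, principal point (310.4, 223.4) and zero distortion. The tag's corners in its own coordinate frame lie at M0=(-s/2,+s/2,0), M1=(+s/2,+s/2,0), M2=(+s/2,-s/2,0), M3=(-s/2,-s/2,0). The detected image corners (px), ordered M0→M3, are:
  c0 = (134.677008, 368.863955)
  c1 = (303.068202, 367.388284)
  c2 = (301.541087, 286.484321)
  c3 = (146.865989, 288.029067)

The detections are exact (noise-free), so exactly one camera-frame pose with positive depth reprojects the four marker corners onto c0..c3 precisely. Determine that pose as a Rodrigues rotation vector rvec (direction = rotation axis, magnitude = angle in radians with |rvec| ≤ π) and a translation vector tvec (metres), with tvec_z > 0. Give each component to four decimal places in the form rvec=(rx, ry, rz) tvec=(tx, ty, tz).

Intrinsics K: fx=856.8, fy=428.0, cx=310.4, cy=223.4
Marker side s = 0.116 m; corners in marker frame (Z=0):
  M0 = (-0.0580, +0.0580, 0)
  M1 = (+0.0580, +0.0580, 0)
  M2 = (+0.0580, -0.0580, 0)
  M3 = (-0.0580, -0.0580, 0)
Detected image corners:
  c0 = (134.677008, 368.863955) px
  c1 = (303.068202, 367.388284) px
  c2 = (301.541087, 286.484321) px
  c3 = (146.865989, 288.029067) px
Planar DLT: solve 8×8 A·h = b for H (H[2,2]=1):
  H  [+1385.35216 -208.34815 +221.55275]
  H  [-19.92835 +457.05226 +325.97400]
  H  [-0.02105 -0.73269 +1.00000]
B = K⁻¹H; ‖b₁‖=1.625041, ‖b₂‖=1.625041; λ = 2/(‖b₁‖+‖b₂‖) = 0.615369, sign → tz>0 ⇒ λ=+0.615369
r₁ = λ·B[:,0] = (+0.99968,-0.02189,-0.01295); r₂ = λ·B[:,1] = (+0.01370,+0.89248,-0.45088)
r₃ = r₁×r₂ = (+0.02143,+0.45055,+0.89249); SVD([r₁ r₂ r₃]) → R = UVᵀ:
  R  [+0.99968 +0.01370 +0.02143]
  R  [-0.02189 +0.89248 +0.45055]
  R  [-0.01295 -0.45088 +0.89249]
t = (-0.06381, +0.14748, +0.61537) m
tr R = 2.784649; θ = arccos((tr R − 1)/2) = 0.468327 rad = 26.833°
axis k = ((R−Rᵀ)₃₂, (R−Rᵀ)₁₃, (R−Rᵀ)₂₁) / (2 sinθ) = (-0.998496, +0.038083, -0.039429)
rvec = θ·k = (-0.467623, +0.017835, -0.018466)

rvec=(-0.4676, 0.0178, -0.0185) tvec=(-0.0638, 0.1475, 0.6154)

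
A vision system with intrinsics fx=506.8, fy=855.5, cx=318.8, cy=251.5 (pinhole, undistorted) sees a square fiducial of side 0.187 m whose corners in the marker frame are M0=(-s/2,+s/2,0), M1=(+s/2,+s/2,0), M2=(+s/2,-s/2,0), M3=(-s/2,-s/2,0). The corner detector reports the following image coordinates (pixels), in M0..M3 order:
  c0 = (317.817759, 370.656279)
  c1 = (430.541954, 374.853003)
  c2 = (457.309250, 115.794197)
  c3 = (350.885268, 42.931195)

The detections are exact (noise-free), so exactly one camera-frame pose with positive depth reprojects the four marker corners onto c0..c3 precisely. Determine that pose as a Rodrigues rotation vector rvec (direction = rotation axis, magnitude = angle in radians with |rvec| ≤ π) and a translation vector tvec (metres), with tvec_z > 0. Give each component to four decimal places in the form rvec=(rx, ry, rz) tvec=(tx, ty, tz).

Intrinsics K: fx=506.8, fy=855.5, cx=318.8, cy=251.5
Marker side s = 0.187 m; corners in marker frame (Z=0):
  M0 = (-0.0935, +0.0935, 0)
  M1 = (+0.0935, +0.0935, 0)
  M2 = (+0.0935, -0.0935, 0)
  M3 = (-0.0935, -0.0935, 0)
Detected image corners:
  c0 = (317.817759, 370.656279) px
  c1 = (430.541954, 374.853003) px
  c2 = (457.309250, 115.794197) px
  c3 = (350.885268, 42.931195) px
Planar DLT: solve 8×8 A·h = b for H (H[2,2]=1):
  H  [+1071.35272 -145.15602 +395.48133]
  H  [+487.42029 +1555.00425 +228.75874]
  H  [+1.24722 +0.03306 +1.00000]
B = K⁻¹H; ‖b₁‖=1.834150, ‖b₂‖=1.834150; λ = 2/(‖b₁‖+‖b₂‖) = 0.545212, sign → tz>0 ⇒ λ=+0.545212
r₁ = λ·B[:,0] = (+0.72480,+0.11073,+0.68000); r₂ = λ·B[:,1] = (-0.16750,+0.98571,+0.01803)
r₃ = r₁×r₂ = (-0.66829,-0.12696,+0.73299); SVD([r₁ r₂ r₃]) → R = UVᵀ:
  R  [+0.72480 -0.16750 -0.66829]
  R  [+0.11073 +0.98571 -0.12696]
  R  [+0.68000 +0.01803 +0.73299]
t = (+0.08249, -0.01449, +0.54521) m
tr R = 2.443499; θ = arccos((tr R − 1)/2) = 0.764469 rad = 43.801°
axis k = ((R−Rᵀ)₃₂, (R−Rᵀ)₁₃, (R−Rᵀ)₂₁) / (2 sinθ) = (+0.104737, -0.973979, +0.200984)
rvec = θ·k = (+0.080069, -0.744577, +0.153646)

rvec=(0.0801, -0.7446, 0.1536) tvec=(0.0825, -0.0145, 0.5452)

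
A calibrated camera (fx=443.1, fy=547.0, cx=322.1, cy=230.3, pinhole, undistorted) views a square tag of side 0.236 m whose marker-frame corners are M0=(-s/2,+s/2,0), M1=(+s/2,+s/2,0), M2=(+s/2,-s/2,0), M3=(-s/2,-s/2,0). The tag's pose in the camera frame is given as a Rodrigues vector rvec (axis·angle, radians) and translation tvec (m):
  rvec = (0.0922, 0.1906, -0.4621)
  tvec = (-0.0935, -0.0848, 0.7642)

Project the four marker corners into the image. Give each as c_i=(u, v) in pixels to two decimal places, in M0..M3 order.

Intrinsics K: fx=443.1, fy=547.0, cx=322.1, cy=230.3
Marker side s = 0.236 m; corners in marker frame (Z=0):
  M0 = (-0.1180, +0.1180, 0)
  M1 = (+0.1180, +0.1180, 0)
  M2 = (+0.1180, -0.1180, 0)
  M3 = (-0.1180, -0.1180, 0)
rvec = (0.0922, 0.1906, -0.4621), |rvec| = θ = 0.50830 rad = 29.123°
Rodrigues: sinθ=0.48669, 1−cosθ=0.12643; R = I + sinθ·[k]× + (1−cosθ)·[k]×²:
    [+0.87773 +0.45106 +0.16165]
    [-0.43386 +0.89135 -0.13138]
    [-0.20335 +0.04518 +0.97806]
t = (-0.0935, -0.0848, 0.7642) m
M0: Pc = R·M0+t = (-0.14385, +0.07157, +0.79353); u = 443.1·(-0.14385)/0.79353 + 322.1 = 241.7762, v = 547.0·(+0.07157)/0.79353 + 230.3 = 279.6384
M1: Pc = R·M1+t = (+0.06330, -0.03082, +0.74554); u = 443.1·(+0.06330)/0.74554 + 322.1 = 359.7199, v = 547.0·(-0.03082)/0.74554 + 230.3 = 207.6905
M2: Pc = R·M2+t = (-0.04315, -0.24117, +0.73487); u = 443.1·(-0.04315)/0.73487 + 322.1 = 296.0811, v = 547.0·(-0.24117)/0.73487 + 230.3 = 50.7827
M3: Pc = R·M3+t = (-0.25030, -0.13878, +0.78286); u = 443.1·(-0.25030)/0.78286 + 322.1 = 180.4319, v = 547.0·(-0.13878)/0.78286 + 230.3 = 133.3291

c0=(241.78, 279.64) c1=(359.72, 207.69) c2=(296.08, 50.78) c3=(180.43, 133.33)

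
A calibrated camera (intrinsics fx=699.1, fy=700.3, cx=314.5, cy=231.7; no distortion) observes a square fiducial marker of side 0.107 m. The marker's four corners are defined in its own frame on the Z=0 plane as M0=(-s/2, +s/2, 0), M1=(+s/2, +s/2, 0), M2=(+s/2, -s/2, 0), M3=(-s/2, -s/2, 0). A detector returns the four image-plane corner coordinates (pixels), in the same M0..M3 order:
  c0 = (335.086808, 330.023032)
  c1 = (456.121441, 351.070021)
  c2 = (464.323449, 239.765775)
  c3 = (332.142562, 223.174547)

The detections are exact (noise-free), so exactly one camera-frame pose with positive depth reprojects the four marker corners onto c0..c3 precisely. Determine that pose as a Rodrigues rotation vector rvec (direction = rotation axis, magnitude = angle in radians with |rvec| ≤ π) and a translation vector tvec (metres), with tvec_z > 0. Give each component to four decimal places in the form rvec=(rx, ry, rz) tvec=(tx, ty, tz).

Intrinsics K: fx=699.1, fy=700.3, cx=314.5, cy=231.7
Marker side s = 0.107 m; corners in marker frame (Z=0):
  M0 = (-0.0535, +0.0535, 0)
  M1 = (+0.0535, +0.0535, 0)
  M2 = (+0.0535, -0.0535, 0)
  M3 = (-0.0535, -0.0535, 0)
Detected image corners:
  c0 = (335.086808, 330.023032) px
  c1 = (456.121441, 351.070021) px
  c2 = (464.323449, 239.765775) px
  c3 = (332.142562, 223.174547) px
Planar DLT: solve 8×8 A·h = b for H (H[2,2]=1):
  H  [+973.85113 +299.16173 +395.09405]
  H  [+27.52730 +1251.04734 +288.11472]
  H  [-0.52186 +0.81195 +1.00000]
B = K⁻¹H; ‖b₁‖=1.722474, ‖b₂‖=1.722474; λ = 2/(‖b₁‖+‖b₂‖) = 0.580560, sign → tz>0 ⇒ λ=+0.580560
r₁ = λ·B[:,0] = (+0.94502,+0.12306,-0.30297); r₂ = λ·B[:,1] = (+0.03638,+0.88118,+0.47138)
r₃ = r₁×r₂ = (+0.32498,-0.45649,+0.82825); SVD([r₁ r₂ r₃]) → R = UVᵀ:
  R  [+0.94502 +0.03638 +0.32498]
  R  [+0.12306 +0.88118 -0.45649]
  R  [-0.30297 +0.47138 +0.82825]
t = (+0.06693, +0.04677, +0.58056) m
tr R = 2.654453; θ = arccos((tr R − 1)/2) = 0.596643 rad = 34.185°
axis k = ((R−Rᵀ)₃₂, (R−Rᵀ)₁₃, (R−Rᵀ)₂₁) / (2 sinθ) = (+0.825702, +0.558808, +0.077139)
rvec = θ·k = (+0.492649, +0.333409, +0.046025)

rvec=(0.4926, 0.3334, 0.0460) tvec=(0.0669, 0.0468, 0.5806)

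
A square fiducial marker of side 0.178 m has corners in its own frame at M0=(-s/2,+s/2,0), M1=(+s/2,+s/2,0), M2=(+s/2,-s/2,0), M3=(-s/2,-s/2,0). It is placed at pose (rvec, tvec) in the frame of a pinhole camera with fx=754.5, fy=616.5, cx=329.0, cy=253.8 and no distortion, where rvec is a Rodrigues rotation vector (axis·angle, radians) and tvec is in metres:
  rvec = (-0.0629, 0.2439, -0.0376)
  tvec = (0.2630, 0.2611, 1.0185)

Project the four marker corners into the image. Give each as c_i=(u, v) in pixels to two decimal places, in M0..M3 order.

c0=(459.86, 464.79) c1=(596.90, 468.93) c2=(589.76, 357.27) c3=(454.58, 357.74)

Intrinsics K: fx=754.5, fy=616.5, cx=329.0, cy=253.8
Marker side s = 0.178 m; corners in marker frame (Z=0):
  M0 = (-0.0890, +0.0890, 0)
  M1 = (+0.0890, +0.0890, 0)
  M2 = (+0.0890, -0.0890, 0)
  M3 = (-0.0890, -0.0890, 0)
rvec = (-0.0629, 0.2439, -0.0376), |rvec| = θ = 0.25467 rad = 14.592°
Rodrigues: sinθ=0.25193, 1−cosθ=0.03225; R = I + sinθ·[k]× + (1−cosθ)·[k]×²:
    [+0.96971 +0.02957 +0.24245]
    [-0.04482 +0.99733 +0.05766]
    [-0.24010 -0.06678 +0.96845]
t = (0.2630, 0.2611, 1.0185) m
M0: Pc = R·M0+t = (+0.17933, +0.35385, +1.03392); u = 754.5·(+0.17933)/1.03392 + 329.0 = 459.8626, v = 616.5·(+0.35385)/1.03392 + 253.8 = 464.7917
M1: Pc = R·M1+t = (+0.35194, +0.34587, +0.99119); u = 754.5·(+0.35194)/0.99119 + 329.0 = 596.8964, v = 616.5·(+0.34587)/0.99119 + 253.8 = 468.9264
M2: Pc = R·M2+t = (+0.34667, +0.16835, +1.00308); u = 754.5·(+0.34667)/1.00308 + 329.0 = 589.7630, v = 616.5·(+0.16835)/1.00308 + 253.8 = 357.2686
M3: Pc = R·M3+t = (+0.17406, +0.17633, +1.04581); u = 754.5·(+0.17406)/1.04581 + 329.0 = 454.5784, v = 616.5·(+0.17633)/1.04581 + 253.8 = 357.7437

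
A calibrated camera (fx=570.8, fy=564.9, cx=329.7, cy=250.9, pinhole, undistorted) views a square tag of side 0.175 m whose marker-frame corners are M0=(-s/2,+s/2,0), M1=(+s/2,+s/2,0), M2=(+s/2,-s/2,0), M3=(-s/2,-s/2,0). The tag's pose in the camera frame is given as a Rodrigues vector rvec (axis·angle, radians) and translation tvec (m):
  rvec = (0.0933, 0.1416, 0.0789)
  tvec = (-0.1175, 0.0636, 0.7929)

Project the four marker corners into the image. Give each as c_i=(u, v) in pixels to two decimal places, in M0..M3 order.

c0=(182.25, 350.21) c1=(302.64, 363.87) c2=(311.33, 239.34) c3=(188.08, 229.13)

Intrinsics K: fx=570.8, fy=564.9, cx=329.7, cy=250.9
Marker side s = 0.175 m; corners in marker frame (Z=0):
  M0 = (-0.0875, +0.0875, 0)
  M1 = (+0.0875, +0.0875, 0)
  M2 = (+0.0875, -0.0875, 0)
  M3 = (-0.0875, -0.0875, 0)
rvec = (0.0933, 0.1416, 0.0789), |rvec| = θ = 0.18703 rad = 10.716°
Rodrigues: sinθ=0.18594, 1−cosθ=0.01744; R = I + sinθ·[k]× + (1−cosθ)·[k]×²:
    [+0.98690 -0.07185 +0.14445]
    [+0.08503 +0.99256 -0.08719]
    [-0.13711 +0.09833 +0.98566]
t = (-0.1175, 0.0636, 0.7929) m
M0: Pc = R·M0+t = (-0.21014, +0.14301, +0.81350); u = 570.8·(-0.21014)/0.81350 + 329.7 = 182.2526, v = 564.9·(+0.14301)/0.81350 + 250.9 = 350.2063
M1: Pc = R·M1+t = (-0.03743, +0.15789, +0.78951); u = 570.8·(-0.03743)/0.78951 + 329.7 = 302.6362, v = 564.9·(+0.15789)/0.78951 + 250.9 = 363.8709
M2: Pc = R·M2+t = (-0.02486, -0.01581, +0.77230); u = 570.8·(-0.02486)/0.77230 + 329.7 = 311.3270, v = 564.9·(-0.01581)/0.77230 + 250.9 = 239.3366
M3: Pc = R·M3+t = (-0.19757, -0.03069, +0.79629); u = 570.8·(-0.19757)/0.79629 + 329.7 = 188.0801, v = 564.9·(-0.03069)/0.79629 + 250.9 = 229.1291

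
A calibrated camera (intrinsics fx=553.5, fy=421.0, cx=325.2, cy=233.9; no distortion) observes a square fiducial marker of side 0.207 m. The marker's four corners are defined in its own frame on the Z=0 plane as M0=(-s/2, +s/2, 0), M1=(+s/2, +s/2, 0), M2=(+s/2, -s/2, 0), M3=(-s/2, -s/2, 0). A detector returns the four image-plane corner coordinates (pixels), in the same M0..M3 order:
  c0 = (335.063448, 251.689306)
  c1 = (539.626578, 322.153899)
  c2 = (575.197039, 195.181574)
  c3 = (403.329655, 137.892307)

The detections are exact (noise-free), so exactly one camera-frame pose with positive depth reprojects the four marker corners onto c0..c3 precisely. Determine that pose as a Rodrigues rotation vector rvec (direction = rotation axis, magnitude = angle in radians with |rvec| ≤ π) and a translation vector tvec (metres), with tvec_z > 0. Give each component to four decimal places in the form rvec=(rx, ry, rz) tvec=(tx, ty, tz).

rvec=(-0.5083, -0.0679, 0.4251) tvec=(0.1426, -0.0171, 0.5650)

Intrinsics K: fx=553.5, fy=421.0, cx=325.2, cy=233.9
Marker side s = 0.207 m; corners in marker frame (Z=0):
  M0 = (-0.1035, +0.1035, 0)
  M1 = (+0.1035, +0.1035, 0)
  M2 = (+0.1035, -0.1035, 0)
  M3 = (-0.1035, -0.1035, 0)
Detected image corners:
  c0 = (335.063448, 251.689306) px
  c1 = (539.626578, 322.153899) px
  c2 = (575.197039, 195.181574) px
  c3 = (403.329655, 137.892307) px
Planar DLT: solve 8×8 A·h = b for H (H[2,2]=1):
  H  [+868.51175 -649.51417 +464.90402]
  H  [+289.25363 +386.50571 +221.13550]
  H  [-0.07278 -0.85928 +1.00000]
B = K⁻¹H; ‖b₁‖=1.769949, ‖b₂‖=1.769949; λ = 2/(‖b₁‖+‖b₂‖) = 0.564988, sign → tz>0 ⇒ λ=+0.564988
r₁ = λ·B[:,0] = (+0.91070,+0.41103,-0.04112); r₂ = λ·B[:,1] = (-0.37776,+0.78842,-0.48548)
r₃ = r₁×r₂ = (-0.16713,+0.45766,+0.87328); SVD([r₁ r₂ r₃]) → R = UVᵀ:
  R  [+0.91070 -0.37776 -0.16713]
  R  [+0.41103 +0.78842 +0.45766]
  R  [-0.04112 -0.48548 +0.87328]
t = (+0.14260, -0.01713, +0.56499) m
tr R = 2.572396; θ = arccos((tr R − 1)/2) = 0.666164 rad = 38.168°
axis k = ((R−Rᵀ)₃₂, (R−Rᵀ)₁₃, (R−Rᵀ)₂₁) / (2 sinθ) = (-0.763088, -0.101955, +0.638202)
rvec = θ·k = (-0.508342, -0.067918, +0.425147)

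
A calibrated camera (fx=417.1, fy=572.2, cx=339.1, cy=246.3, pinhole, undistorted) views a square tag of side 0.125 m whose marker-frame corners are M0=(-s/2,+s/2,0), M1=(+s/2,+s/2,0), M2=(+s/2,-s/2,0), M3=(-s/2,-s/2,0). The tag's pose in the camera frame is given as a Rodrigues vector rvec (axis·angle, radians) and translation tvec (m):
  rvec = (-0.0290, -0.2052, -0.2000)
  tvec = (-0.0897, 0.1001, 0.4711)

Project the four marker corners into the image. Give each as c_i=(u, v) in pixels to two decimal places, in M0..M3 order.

c0=(214.14, 463.15) c1=(324.23, 422.89) c2=(302.71, 277.87) c3=(191.67, 309.92)

Intrinsics K: fx=417.1, fy=572.2, cx=339.1, cy=246.3
Marker side s = 0.125 m; corners in marker frame (Z=0):
  M0 = (-0.0625, +0.0625, 0)
  M1 = (+0.0625, +0.0625, 0)
  M2 = (+0.0625, -0.0625, 0)
  M3 = (-0.0625, -0.0625, 0)
rvec = (-0.0290, -0.2052, -0.2000), |rvec| = θ = 0.28801 rad = 16.502°
Rodrigues: sinθ=0.28404, 1−cosθ=0.04119; R = I + sinθ·[k]× + (1−cosθ)·[k]×²:
    [+0.95923 +0.20020 -0.19949]
    [-0.19429 +0.97972 +0.04898]
    [+0.20525 -0.00822 +0.97867]
t = (-0.0897, 0.1001, 0.4711) m
M0: Pc = R·M0+t = (-0.13714, +0.17348, +0.45776); u = 417.1·(-0.13714)/0.45776 + 339.1 = 214.1413, v = 572.2·(+0.17348)/0.45776 + 246.3 = 463.1458
M1: Pc = R·M1+t = (-0.01724, +0.14919, +0.48341); u = 417.1·(-0.01724)/0.48341 + 339.1 = 324.2288, v = 572.2·(+0.14919)/0.48341 + 246.3 = 422.8899
M2: Pc = R·M2+t = (-0.04226, +0.02672, +0.48444); u = 417.1·(-0.04226)/0.48444 + 339.1 = 302.7139, v = 572.2·(+0.02672)/0.48444 + 246.3 = 277.8654
M3: Pc = R·M3+t = (-0.16216, +0.05101, +0.45879); u = 417.1·(-0.16216)/0.45879 + 339.1 = 191.6699, v = 572.2·(+0.05101)/0.45879 + 246.3 = 309.9209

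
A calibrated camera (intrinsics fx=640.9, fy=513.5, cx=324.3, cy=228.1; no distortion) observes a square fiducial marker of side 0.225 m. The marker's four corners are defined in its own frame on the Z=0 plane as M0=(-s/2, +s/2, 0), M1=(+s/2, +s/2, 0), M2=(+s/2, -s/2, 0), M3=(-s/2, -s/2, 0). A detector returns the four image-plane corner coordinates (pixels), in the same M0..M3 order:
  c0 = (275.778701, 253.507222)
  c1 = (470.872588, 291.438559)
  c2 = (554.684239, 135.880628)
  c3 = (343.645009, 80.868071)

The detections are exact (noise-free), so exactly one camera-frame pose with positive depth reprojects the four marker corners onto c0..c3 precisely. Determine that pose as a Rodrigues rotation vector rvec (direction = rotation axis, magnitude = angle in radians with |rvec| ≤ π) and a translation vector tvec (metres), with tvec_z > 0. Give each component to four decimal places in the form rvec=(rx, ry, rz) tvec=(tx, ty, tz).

rvec=(0.3449, -0.1731, 0.2841) tvec=(0.0903, -0.0412, 0.6523)

Intrinsics K: fx=640.9, fy=513.5, cx=324.3, cy=228.1
Marker side s = 0.225 m; corners in marker frame (Z=0):
  M0 = (-0.1125, +0.1125, 0)
  M1 = (+0.1125, +0.1125, 0)
  M2 = (+0.1125, -0.1125, 0)
  M3 = (-0.1125, -0.1125, 0)
Detected image corners:
  c0 = (275.778701, 253.507222) px
  c1 = (470.872588, 291.438559) px
  c2 = (554.684239, 135.880628) px
  c3 = (343.645009, 80.868071) px
Planar DLT: solve 8×8 A·h = b for H (H[2,2]=1):
  H  [+1035.93626 -144.32320 +412.99019]
  H  [+267.17617 +817.77535 +195.63917]
  H  [+0.32900 +0.47186 +1.00000]
B = K⁻¹H; ‖b₁‖=1.533118, ‖b₂‖=1.533118; λ = 2/(‖b₁‖+‖b₂‖) = 0.652265, sign → tz>0 ⇒ λ=+0.652265
r₁ = λ·B[:,0] = (+0.94572,+0.24405,+0.21459); r₂ = λ·B[:,1] = (-0.30262,+0.90205,+0.30778)
r₃ = r₁×r₂ = (-0.11846,-0.35601,+0.92694); SVD([r₁ r₂ r₃]) → R = UVᵀ:
  R  [+0.94572 -0.30262 -0.11846]
  R  [+0.24405 +0.90205 -0.35601]
  R  [+0.21459 +0.30778 +0.92694]
t = (+0.09026, -0.04123, +0.65227) m
tr R = 2.774712; θ = arccos((tr R − 1)/2) = 0.479217 rad = 27.457°
axis k = ((R−Rᵀ)₃₂, (R−Rᵀ)₁₃, (R−Rᵀ)₂₁) / (2 sinθ) = (+0.719815, -0.361165, +0.592812)
rvec = θ·k = (+0.344948, -0.173077, +0.284086)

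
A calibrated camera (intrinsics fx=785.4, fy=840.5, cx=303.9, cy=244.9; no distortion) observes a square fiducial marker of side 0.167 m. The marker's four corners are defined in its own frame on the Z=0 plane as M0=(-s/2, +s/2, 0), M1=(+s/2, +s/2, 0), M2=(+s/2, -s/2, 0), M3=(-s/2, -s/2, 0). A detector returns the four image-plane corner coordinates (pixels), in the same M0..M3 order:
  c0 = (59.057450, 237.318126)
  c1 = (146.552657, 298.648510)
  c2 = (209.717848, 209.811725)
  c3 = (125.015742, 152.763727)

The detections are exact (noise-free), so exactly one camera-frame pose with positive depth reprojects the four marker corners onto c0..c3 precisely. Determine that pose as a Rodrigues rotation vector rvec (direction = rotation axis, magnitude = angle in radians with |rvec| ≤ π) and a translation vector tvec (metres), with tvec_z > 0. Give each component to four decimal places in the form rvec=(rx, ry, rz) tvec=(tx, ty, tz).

rvec=(-0.3785, 0.0314, 0.5748) tvec=(-0.2654, -0.0317, 1.2376)

Intrinsics K: fx=785.4, fy=840.5, cx=303.9, cy=244.9
Marker side s = 0.167 m; corners in marker frame (Z=0):
  M0 = (-0.0835, +0.0835, 0)
  M1 = (+0.0835, +0.0835, 0)
  M2 = (+0.0835, -0.0835, 0)
  M3 = (-0.0835, -0.0835, 0)
Detected image corners:
  c0 = (59.057450, 237.318126) px
  c1 = (146.552657, 298.648510) px
  c2 = (209.717848, 209.811725) px
  c3 = (125.015742, 152.763727) px
Planar DLT: solve 8×8 A·h = b for H (H[2,2]=1):
  H  [+500.79108 -423.84494 +135.43974]
  H  [+329.89050 +457.20557 +223.37284]
  H  [-0.10791 -0.27518 +1.00000]
B = K⁻¹H; ‖b₁‖=0.808038, ‖b₂‖=0.808038; λ = 2/(‖b₁‖+‖b₂‖) = 1.237565, sign → tz>0 ⇒ λ=+1.237565
r₁ = λ·B[:,0] = (+0.84078,+0.52465,-0.13355); r₂ = λ·B[:,1] = (-0.53609,+0.77242,-0.34055)
r₃ = r₁×r₂ = (-0.07551,+0.35792,+0.93069); SVD([r₁ r₂ r₃]) → R = UVᵀ:
  R  [+0.84078 -0.53609 -0.07551]
  R  [+0.52465 +0.77242 +0.35792]
  R  [-0.13355 -0.34055 +0.93069]
t = (-0.26545, -0.03170, +1.23756) m
tr R = 2.543896; θ = arccos((tr R − 1)/2) = 0.688897 rad = 39.471°
axis k = ((R−Rᵀ)₃₂, (R−Rᵀ)₁₃, (R−Rᵀ)₂₁) / (2 sinθ) = (-0.549380, +0.045651, +0.834324)
rvec = θ·k = (-0.378466, +0.031449, +0.574763)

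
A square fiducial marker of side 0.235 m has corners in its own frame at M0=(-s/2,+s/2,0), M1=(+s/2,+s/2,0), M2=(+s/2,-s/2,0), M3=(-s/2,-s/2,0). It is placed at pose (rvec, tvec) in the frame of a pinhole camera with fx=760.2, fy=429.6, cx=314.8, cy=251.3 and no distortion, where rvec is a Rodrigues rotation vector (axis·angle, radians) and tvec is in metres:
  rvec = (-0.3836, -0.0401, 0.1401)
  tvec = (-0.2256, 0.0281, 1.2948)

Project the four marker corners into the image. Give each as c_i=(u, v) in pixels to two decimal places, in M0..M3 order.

Intrinsics K: fx=760.2, fy=429.6, cx=314.8, cy=251.3
Marker side s = 0.235 m; corners in marker frame (Z=0):
  M0 = (-0.1175, +0.1175, 0)
  M1 = (+0.1175, +0.1175, 0)
  M2 = (+0.1175, -0.1175, 0)
  M3 = (-0.1175, -0.1175, 0)
rvec = (-0.3836, -0.0401, 0.1401), |rvec| = θ = 0.41035 rad = 23.511°
Rodrigues: sinθ=0.39893, 1−cosθ=0.08302; R = I + sinθ·[k]× + (1−cosθ)·[k]×²:
    [+0.98953 -0.12862 -0.06548]
    [+0.14379 +0.91778 +0.37016]
    [+0.01249 -0.37569 +0.92666]
t = (-0.2256, 0.0281, 1.2948) m
M0: Pc = R·M0+t = (-0.35698, +0.11904, +1.24919); u = 760.2·(-0.35698)/1.24919 + 314.8 = 97.5566, v = 429.6·(+0.11904)/1.24919 + 251.3 = 292.2396
M1: Pc = R·M1+t = (-0.12444, +0.15283, +1.25212); u = 760.2·(-0.12444)/1.25212 + 314.8 = 239.2472, v = 429.6·(+0.15283)/1.25212 + 251.3 = 303.7367
M2: Pc = R·M2+t = (-0.09422, -0.06284, +1.34041); u = 760.2·(-0.09422)/1.34041 + 314.8 = 261.3655, v = 429.6·(-0.06284)/1.34041 + 251.3 = 231.1586
M3: Pc = R·M3+t = (-0.32676, -0.09663, +1.33748); u = 760.2·(-0.32676)/1.33748 + 314.8 = 129.0765, v = 429.6·(-0.09663)/1.33748 + 251.3 = 220.2612

c0=(97.56, 292.24) c1=(239.25, 303.74) c2=(261.37, 231.16) c3=(129.08, 220.26)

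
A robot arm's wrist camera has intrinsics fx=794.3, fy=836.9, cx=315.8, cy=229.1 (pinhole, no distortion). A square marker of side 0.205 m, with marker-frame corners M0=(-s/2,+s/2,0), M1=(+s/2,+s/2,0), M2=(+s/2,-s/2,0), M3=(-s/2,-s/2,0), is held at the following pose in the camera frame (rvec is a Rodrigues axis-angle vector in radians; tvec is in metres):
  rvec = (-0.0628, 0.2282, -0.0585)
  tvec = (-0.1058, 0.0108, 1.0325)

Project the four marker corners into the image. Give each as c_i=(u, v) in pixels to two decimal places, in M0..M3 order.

c0=(164.08, 324.56) c1=(315.07, 317.81) c2=(306.94, 148.43) c3=(158.31, 162.42)

Intrinsics K: fx=794.3, fy=836.9, cx=315.8, cy=229.1
Marker side s = 0.205 m; corners in marker frame (Z=0):
  M0 = (-0.1025, +0.1025, 0)
  M1 = (+0.1025, +0.1025, 0)
  M2 = (+0.1025, -0.1025, 0)
  M3 = (-0.1025, -0.1025, 0)
rvec = (-0.0628, 0.2282, -0.0585), |rvec| = θ = 0.24381 rad = 13.969°
Rodrigues: sinθ=0.24140, 1−cosθ=0.02957; R = I + sinθ·[k]× + (1−cosθ)·[k]×²:
    [+0.97239 +0.05079 +0.22777]
    [-0.06505 +0.99634 +0.05554]
    [-0.22412 -0.06882 +0.97213]
t = (-0.1058, 0.0108, 1.0325) m
M0: Pc = R·M0+t = (-0.20026, +0.11959, +1.04842); u = 794.3·(-0.20026)/1.04842 + 315.8 = 164.0767, v = 836.9·(+0.11959)/1.04842 + 229.1 = 324.5645
M1: Pc = R·M1+t = (-0.00092, +0.10626, +1.00247); u = 794.3·(-0.00092)/1.00247 + 315.8 = 315.0679, v = 836.9·(+0.10626)/1.00247 + 229.1 = 317.8066
M2: Pc = R·M2+t = (-0.01134, -0.09799, +1.01658); u = 794.3·(-0.01134)/1.01658 + 315.8 = 306.9424, v = 836.9·(-0.09799)/1.01658 + 229.1 = 148.4280
M3: Pc = R·M3+t = (-0.21068, -0.08466, +1.06253); u = 794.3·(-0.21068)/1.06253 + 315.8 = 158.3075, v = 836.9·(-0.08466)/1.06253 + 229.1 = 162.4202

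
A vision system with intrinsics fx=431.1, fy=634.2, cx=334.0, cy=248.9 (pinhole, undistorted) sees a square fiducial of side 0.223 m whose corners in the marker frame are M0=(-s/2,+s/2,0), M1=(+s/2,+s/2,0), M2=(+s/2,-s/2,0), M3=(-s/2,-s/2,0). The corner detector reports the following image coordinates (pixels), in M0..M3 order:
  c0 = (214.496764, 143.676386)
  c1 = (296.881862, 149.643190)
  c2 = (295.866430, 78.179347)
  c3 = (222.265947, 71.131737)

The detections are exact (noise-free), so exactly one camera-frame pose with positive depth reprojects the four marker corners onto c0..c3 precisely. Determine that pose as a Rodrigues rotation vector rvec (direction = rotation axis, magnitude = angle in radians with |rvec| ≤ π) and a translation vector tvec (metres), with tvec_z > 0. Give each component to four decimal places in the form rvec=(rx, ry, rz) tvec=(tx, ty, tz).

rvec=(-0.6835, -0.1454, -0.0223) tvec=(-0.2213, -0.2774, 1.2547)

Intrinsics K: fx=431.1, fy=634.2, cx=334.0, cy=248.9
Marker side s = 0.223 m; corners in marker frame (Z=0):
  M0 = (-0.1115, +0.1115, 0)
  M1 = (+0.1115, +0.1115, 0)
  M2 = (+0.1115, -0.1115, 0)
  M3 = (-0.1115, -0.1115, 0)
Detected image corners:
  c0 = (214.496764, 143.676386) px
  c1 = (296.881862, 149.643190) px
  c2 = (295.866430, 78.179347) px
  c3 = (222.265947, 71.131737) px
Planar DLT: solve 8×8 A·h = b for H (H[2,2]=1):
  H  [+377.60409 -143.63931 +257.96115]
  H  [+41.76624 +267.50629 +108.69051]
  H  [+0.11252 -0.50021 +1.00000]
B = K⁻¹H; ‖b₁‖=0.797015, ‖b₂‖=0.797015; λ = 2/(‖b₁‖+‖b₂‖) = 1.254681, sign → tz>0 ⇒ λ=+1.254681
r₁ = λ·B[:,0] = (+0.98961,+0.02722,+0.14117); r₂ = λ·B[:,1] = (+0.06820,+0.77554,-0.62761)
r₃ = r₁×r₂ = (-0.12657,+0.63071,+0.76562); SVD([r₁ r₂ r₃]) → R = UVᵀ:
  R  [+0.98961 +0.06820 -0.12657]
  R  [+0.02722 +0.77554 +0.63071]
  R  [+0.14117 -0.62761 +0.76562]
t = (-0.22130, -0.27739, +1.25468) m
tr R = 2.530773; θ = arccos((tr R − 1)/2) = 0.699155 rad = 40.059°
axis k = ((R−Rᵀ)₃₂, (R−Rᵀ)₁₃, (R−Rᵀ)₂₁) / (2 sinθ) = (-0.977608, -0.208013, -0.031831)
rvec = θ·k = (-0.683499, -0.145433, -0.022255)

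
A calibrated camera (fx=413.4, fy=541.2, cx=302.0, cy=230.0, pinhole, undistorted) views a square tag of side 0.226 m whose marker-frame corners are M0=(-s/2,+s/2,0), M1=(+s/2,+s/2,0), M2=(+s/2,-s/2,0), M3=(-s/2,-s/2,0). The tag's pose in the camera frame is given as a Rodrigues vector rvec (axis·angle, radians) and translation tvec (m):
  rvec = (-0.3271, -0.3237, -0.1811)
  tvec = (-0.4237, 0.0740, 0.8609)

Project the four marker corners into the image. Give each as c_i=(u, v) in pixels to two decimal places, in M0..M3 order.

c0=(38.58, 362.20) c1=(162.39, 333.29) c2=(149.42, 203.83) c3=(33.77, 218.93)

Intrinsics K: fx=413.4, fy=541.2, cx=302.0, cy=230.0
Marker side s = 0.226 m; corners in marker frame (Z=0):
  M0 = (-0.1130, +0.1130, 0)
  M1 = (+0.1130, +0.1130, 0)
  M2 = (+0.1130, -0.1130, 0)
  M3 = (-0.1130, -0.1130, 0)
rvec = (-0.3271, -0.3237, -0.1811), |rvec| = θ = 0.49454 rad = 28.335°
Rodrigues: sinθ=0.47463, 1−cosθ=0.11981; R = I + sinθ·[k]× + (1−cosθ)·[k]×²:
    [+0.93260 +0.22568 -0.28165]
    [-0.12194 +0.93152 +0.34265]
    [+0.33969 -0.28521 +0.89625]
t = (-0.4237, 0.0740, 0.8609) m
M0: Pc = R·M0+t = (-0.50358, +0.19304, +0.79029); u = 413.4·(-0.50358)/0.79029 + 302.0 = 38.5755, v = 541.2·(+0.19304)/0.79029 + 230.0 = 362.1968
M1: Pc = R·M1+t = (-0.29281, +0.16548, +0.86706); u = 413.4·(-0.29281)/0.86706 + 302.0 = 162.3902, v = 541.2·(+0.16548)/0.86706 + 230.0 = 333.2911
M2: Pc = R·M2+t = (-0.34382, -0.04504, +0.93151); u = 413.4·(-0.34382)/0.93151 + 302.0 = 149.4157, v = 541.2·(-0.04504)/0.93151 + 230.0 = 203.8320
M3: Pc = R·M3+t = (-0.55459, -0.01748, +0.85474); u = 413.4·(-0.55459)/0.85474 + 302.0 = 33.7728, v = 541.2·(-0.01748)/0.85474 + 230.0 = 218.9305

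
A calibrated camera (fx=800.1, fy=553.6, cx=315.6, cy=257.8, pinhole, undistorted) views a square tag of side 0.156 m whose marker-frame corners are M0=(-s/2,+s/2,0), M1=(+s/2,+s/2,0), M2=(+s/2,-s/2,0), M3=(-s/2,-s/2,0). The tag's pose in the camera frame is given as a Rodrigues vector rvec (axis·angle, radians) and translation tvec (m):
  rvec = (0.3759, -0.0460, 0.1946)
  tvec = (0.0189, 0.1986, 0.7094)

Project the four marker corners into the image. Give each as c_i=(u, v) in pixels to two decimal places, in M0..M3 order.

Intrinsics K: fx=800.1, fy=553.6, cx=315.6, cy=257.8
Marker side s = 0.156 m; corners in marker frame (Z=0):
  M0 = (-0.0780, +0.0780, 0)
  M1 = (+0.0780, +0.0780, 0)
  M2 = (+0.0780, -0.0780, 0)
  M3 = (-0.0780, -0.0780, 0)
rvec = (0.3759, -0.0460, 0.1946), |rvec| = θ = 0.42578 rad = 24.395°
Rodrigues: sinθ=0.41303, 1−cosθ=0.08928; R = I + sinθ·[k]× + (1−cosθ)·[k]×²:
    [+0.98031 -0.19729 -0.00860]
    [+0.18026 +0.91176 -0.36905]
    [+0.08065 +0.36024 +0.92937]
t = (0.0189, 0.1986, 0.7094) m
M0: Pc = R·M0+t = (-0.07295, +0.25566, +0.73121); u = 800.1·(-0.07295)/0.73121 + 315.6 = 235.7741, v = 553.6·(+0.25566)/0.73121 + 257.8 = 451.3590
M1: Pc = R·M1+t = (+0.07998, +0.28378, +0.74379); u = 800.1·(+0.07998)/0.74379 + 315.6 = 401.6302, v = 553.6·(+0.28378)/0.74379 + 257.8 = 469.0147
M2: Pc = R·M2+t = (+0.11075, +0.14154, +0.68759); u = 800.1·(+0.11075)/0.68759 + 315.6 = 444.4745, v = 553.6·(+0.14154)/0.68759 + 257.8 = 371.7601
M3: Pc = R·M3+t = (-0.04218, +0.11342, +0.67501); u = 800.1·(-0.04218)/0.67501 + 315.6 = 265.6089, v = 553.6·(+0.11342)/0.67501 + 257.8 = 350.8218

c0=(235.77, 451.36) c1=(401.63, 469.01) c2=(444.47, 371.76) c3=(265.61, 350.82)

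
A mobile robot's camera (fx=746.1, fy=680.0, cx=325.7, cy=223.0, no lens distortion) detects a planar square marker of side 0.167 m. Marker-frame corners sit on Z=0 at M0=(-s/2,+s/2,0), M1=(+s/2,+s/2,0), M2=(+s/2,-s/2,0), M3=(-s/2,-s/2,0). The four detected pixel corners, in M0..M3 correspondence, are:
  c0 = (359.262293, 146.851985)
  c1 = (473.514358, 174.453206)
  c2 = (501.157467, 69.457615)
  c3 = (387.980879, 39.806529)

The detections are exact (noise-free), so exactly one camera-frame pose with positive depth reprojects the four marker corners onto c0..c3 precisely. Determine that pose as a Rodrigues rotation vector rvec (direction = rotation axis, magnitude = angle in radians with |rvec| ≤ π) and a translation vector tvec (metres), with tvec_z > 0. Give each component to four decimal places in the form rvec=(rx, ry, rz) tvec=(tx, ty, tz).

Intrinsics K: fx=746.1, fy=680.0, cx=325.7, cy=223.0
Marker side s = 0.167 m; corners in marker frame (Z=0):
  M0 = (-0.0835, +0.0835, 0)
  M1 = (+0.0835, +0.0835, 0)
  M2 = (+0.0835, -0.0835, 0)
  M3 = (-0.0835, -0.0835, 0)
Detected image corners:
  c0 = (359.262293, 146.851985) px
  c1 = (473.514358, 174.453206) px
  c2 = (501.157467, 69.457615) px
  c3 = (387.980879, 39.806529) px
Planar DLT: solve 8×8 A·h = b for H (H[2,2]=1):
  H  [+733.80018 -179.98829 +431.09279]
  H  [+184.65107 +631.97145 +107.67323]
  H  [+0.12285 -0.02619 +1.00000]
B = K⁻¹H; ‖b₁‖=0.966055, ‖b₂‖=0.966055; λ = 2/(‖b₁‖+‖b₂‖) = 1.035138, sign → tz>0 ⇒ λ=+1.035138
r₁ = λ·B[:,0] = (+0.96256,+0.23938,+0.12716); r₂ = λ·B[:,1] = (-0.23788,+0.97092,-0.02711)
r₃ = r₁×r₂ = (-0.12995,-0.00416,+0.99151); SVD([r₁ r₂ r₃]) → R = UVᵀ:
  R  [+0.96256 -0.23788 -0.12995]
  R  [+0.23938 +0.97092 -0.00416]
  R  [+0.12716 -0.02711 +0.99151]
t = (+0.14622, -0.17556, +1.03514) m
tr R = 2.924988; θ = arccos((tr R − 1)/2) = 0.274746 rad = 15.742°
axis k = ((R−Rᵀ)₃₂, (R−Rᵀ)₁₃, (R−Rᵀ)₂₁) / (2 sinθ) = (-0.042302, -0.473860, +0.879584)
rvec = θ·k = (-0.011622, -0.130191, +0.241662)

rvec=(-0.0116, -0.1302, 0.2417) tvec=(0.1462, -0.1756, 1.0351)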